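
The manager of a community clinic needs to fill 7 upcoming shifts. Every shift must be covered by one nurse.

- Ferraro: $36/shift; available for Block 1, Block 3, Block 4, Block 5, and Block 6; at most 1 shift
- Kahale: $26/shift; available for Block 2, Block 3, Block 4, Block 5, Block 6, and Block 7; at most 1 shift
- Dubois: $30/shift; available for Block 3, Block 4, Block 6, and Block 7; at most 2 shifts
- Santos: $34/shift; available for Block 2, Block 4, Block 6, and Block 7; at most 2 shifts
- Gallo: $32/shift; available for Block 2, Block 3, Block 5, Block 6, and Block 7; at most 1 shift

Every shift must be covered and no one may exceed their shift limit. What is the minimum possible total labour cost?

Block 1 can only be covered by Ferraro, so that assignment is forced.
Picking the cheapest available nurse for each shift independently would cost $192, but that ignores the shift limits.
An optimal schedule: Block 1→Ferraro, Block 2→Kahale, Block 3→Dubois, Block 4→Dubois, Block 5→Gallo, Block 6→Santos, Block 7→Santos.
Total: 36 + 26 + 30 + 30 + 32 + 34 + 34 = $222.

$222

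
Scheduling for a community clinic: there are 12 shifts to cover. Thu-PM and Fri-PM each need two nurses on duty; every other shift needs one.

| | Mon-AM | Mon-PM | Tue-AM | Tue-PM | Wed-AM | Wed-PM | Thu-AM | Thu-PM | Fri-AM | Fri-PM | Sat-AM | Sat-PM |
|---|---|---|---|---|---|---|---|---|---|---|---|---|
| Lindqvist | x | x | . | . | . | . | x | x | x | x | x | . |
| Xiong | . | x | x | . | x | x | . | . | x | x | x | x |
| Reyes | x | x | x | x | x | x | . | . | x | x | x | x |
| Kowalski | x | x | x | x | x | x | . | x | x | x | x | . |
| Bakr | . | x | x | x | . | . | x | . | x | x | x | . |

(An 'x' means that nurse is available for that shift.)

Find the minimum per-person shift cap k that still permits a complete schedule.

With 5 nurses and 14 worker-slots to fill, someone must work at least ⌈14/5⌉ = 3 shifts, so k ≥ 3.
k = 3 works: Mon-AM→Lindqvist, Mon-PM→Reyes, Tue-AM→Reyes, Tue-PM→Reyes, Wed-AM→Xiong, Wed-PM→Xiong, Thu-AM→Lindqvist, Thu-PM→Lindqvist+Kowalski, Fri-AM→Kowalski, Fri-PM→Kowalski+Bakr, Sat-AM→Bakr, Sat-PM→Xiong.
Loads: Lindqvist 3, Xiong 3, Reyes 3, Kowalski 3, Bakr 2 — all ≤ 3.

3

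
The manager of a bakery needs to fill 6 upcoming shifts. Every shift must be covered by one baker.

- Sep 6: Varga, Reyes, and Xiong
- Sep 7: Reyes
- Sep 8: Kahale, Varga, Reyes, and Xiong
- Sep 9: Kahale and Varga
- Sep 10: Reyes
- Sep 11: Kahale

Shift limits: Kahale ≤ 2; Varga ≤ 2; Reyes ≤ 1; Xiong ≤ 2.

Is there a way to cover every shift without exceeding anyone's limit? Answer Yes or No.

No

Total capacity is 7 and 6 slots are needed, so capacity alone doesn't rule it out.
Shifts {Sep 7, Sep 10} need 2 worker-slots in total, but the bakers available for any of those shifts (Reyes) can supply at most 1 among them. So no valid schedule exists.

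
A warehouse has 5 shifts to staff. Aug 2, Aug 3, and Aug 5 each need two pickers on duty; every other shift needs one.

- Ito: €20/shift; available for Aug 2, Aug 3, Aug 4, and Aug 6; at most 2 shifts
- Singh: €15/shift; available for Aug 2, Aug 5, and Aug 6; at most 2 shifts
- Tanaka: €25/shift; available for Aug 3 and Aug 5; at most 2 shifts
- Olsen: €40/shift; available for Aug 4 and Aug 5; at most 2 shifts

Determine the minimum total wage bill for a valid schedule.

€200

Aug 2 can only be covered by Ito and Singh, so that assignment is forced.
Aug 3 can only be covered by Ito and Tanaka, so that assignment is forced.
Picking the cheapest available picker for each shift independently would cost €155, but that ignores the shift limits.
An optimal schedule: Aug 2→Ito+Singh, Aug 3→Ito+Tanaka, Aug 4→Olsen, Aug 5→Tanaka+Olsen, Aug 6→Singh.
Total: 20 + 15 + 20 + 25 + 40 + 25 + 40 + 15 = €200.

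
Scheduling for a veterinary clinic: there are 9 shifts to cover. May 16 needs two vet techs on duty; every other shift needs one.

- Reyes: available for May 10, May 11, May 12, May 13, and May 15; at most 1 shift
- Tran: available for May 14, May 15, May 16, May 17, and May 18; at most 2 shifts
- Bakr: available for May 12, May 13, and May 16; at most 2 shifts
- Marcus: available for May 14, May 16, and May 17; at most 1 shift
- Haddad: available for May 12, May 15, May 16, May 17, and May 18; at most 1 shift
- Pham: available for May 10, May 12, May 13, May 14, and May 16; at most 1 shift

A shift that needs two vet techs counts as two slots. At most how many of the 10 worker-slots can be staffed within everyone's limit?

8

Total capacity across all vet techs is 1+2+2+1+1+1 = 8, and 10 slots are needed, so at most 8 can be filled.
An assignment achieving 8: May 10→Pham, May 11→Reyes, May 12→Bakr, May 13→Bakr, May 14→Tran, May 15→Haddad, May 17→Marcus, May 18→Tran.
Loads: Reyes 1/1, Tran 2/2, Bakr 2/2, Marcus 1/1, Haddad 1/1, Pham 1/1.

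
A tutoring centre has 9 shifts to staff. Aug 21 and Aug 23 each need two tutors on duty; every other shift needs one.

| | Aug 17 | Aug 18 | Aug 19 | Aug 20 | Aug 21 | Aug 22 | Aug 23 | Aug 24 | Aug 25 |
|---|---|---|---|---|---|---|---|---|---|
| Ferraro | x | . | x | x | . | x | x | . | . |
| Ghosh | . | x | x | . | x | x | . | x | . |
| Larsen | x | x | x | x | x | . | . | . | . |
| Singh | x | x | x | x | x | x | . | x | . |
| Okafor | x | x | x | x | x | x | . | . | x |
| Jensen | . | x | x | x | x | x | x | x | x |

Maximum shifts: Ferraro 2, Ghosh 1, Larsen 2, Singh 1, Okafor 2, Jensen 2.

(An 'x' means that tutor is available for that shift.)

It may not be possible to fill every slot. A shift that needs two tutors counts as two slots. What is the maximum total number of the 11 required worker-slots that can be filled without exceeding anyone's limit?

10

Total capacity across all tutors is 2+1+2+1+2+2 = 10, and 11 slots are needed, so at most 10 can be filled.
An assignment achieving 10: Aug 17→Ferraro, Aug 18→Larsen, Aug 20→Larsen, Aug 21→Singh+Okafor, Aug 22→Jensen, Aug 23→Ferraro+Jensen, Aug 24→Ghosh, Aug 25→Okafor.
Loads: Ferraro 2/2, Ghosh 1/1, Larsen 2/2, Singh 1/1, Okafor 2/2, Jensen 2/2.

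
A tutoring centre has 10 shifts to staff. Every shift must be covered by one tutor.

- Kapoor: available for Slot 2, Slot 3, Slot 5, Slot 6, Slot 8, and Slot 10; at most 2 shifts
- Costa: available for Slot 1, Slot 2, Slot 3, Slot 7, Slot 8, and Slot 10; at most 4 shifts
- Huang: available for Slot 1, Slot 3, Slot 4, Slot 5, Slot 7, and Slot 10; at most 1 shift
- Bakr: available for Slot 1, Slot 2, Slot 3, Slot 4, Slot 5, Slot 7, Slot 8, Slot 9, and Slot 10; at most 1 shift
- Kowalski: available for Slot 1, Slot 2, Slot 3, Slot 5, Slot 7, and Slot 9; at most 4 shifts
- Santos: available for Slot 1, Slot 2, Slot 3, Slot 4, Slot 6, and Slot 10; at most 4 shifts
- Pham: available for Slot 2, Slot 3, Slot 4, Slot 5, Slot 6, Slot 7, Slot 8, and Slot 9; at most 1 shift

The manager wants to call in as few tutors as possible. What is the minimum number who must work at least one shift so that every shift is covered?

10 slots to fill and no one can take more than 4, so at least ⌈10/4⌉ = 3 tutors are needed.
Kapoor, Kowalski, and Santos alone can cover everything: Slot 1→Kowalski, Slot 2→Kowalski, Slot 3→Santos, Slot 4→Santos, Slot 5→Kapoor, Slot 6→Santos, Slot 7→Kowalski, Slot 8→Kapoor, Slot 9→Kowalski, Slot 10→Santos.

3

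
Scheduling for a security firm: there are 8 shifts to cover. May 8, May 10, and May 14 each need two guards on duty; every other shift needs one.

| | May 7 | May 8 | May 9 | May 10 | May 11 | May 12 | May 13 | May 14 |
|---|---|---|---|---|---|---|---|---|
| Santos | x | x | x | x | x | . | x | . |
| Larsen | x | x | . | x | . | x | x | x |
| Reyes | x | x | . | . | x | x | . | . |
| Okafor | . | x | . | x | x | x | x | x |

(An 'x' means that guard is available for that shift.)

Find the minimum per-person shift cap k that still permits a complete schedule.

3

With 4 guards and 11 worker-slots to fill, someone must work at least ⌈11/4⌉ = 3 shifts, so k ≥ 3.
k = 3 works: May 7→Santos, May 8→Reyes+Okafor, May 9→Santos, May 10→Santos+Larsen, May 11→Reyes, May 12→Larsen, May 13→Okafor, May 14→Larsen+Okafor.
Loads: Santos 3, Larsen 3, Reyes 2, Okafor 3 — all ≤ 3.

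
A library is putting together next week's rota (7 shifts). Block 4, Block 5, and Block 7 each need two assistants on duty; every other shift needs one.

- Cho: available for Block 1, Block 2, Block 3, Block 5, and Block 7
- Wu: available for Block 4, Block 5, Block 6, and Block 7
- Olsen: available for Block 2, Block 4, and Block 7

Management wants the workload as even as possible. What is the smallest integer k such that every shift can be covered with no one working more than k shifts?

4

With 3 assistants and 10 worker-slots to fill, someone must work at least ⌈10/3⌉ = 4 shifts, so k ≥ 4.
k = 4 works: Block 1→Cho, Block 2→Cho, Block 3→Cho, Block 4→Wu+Olsen, Block 5→Cho+Wu, Block 6→Wu, Block 7→Wu+Olsen.
Loads: Cho 4, Wu 4, Olsen 2 — all ≤ 4.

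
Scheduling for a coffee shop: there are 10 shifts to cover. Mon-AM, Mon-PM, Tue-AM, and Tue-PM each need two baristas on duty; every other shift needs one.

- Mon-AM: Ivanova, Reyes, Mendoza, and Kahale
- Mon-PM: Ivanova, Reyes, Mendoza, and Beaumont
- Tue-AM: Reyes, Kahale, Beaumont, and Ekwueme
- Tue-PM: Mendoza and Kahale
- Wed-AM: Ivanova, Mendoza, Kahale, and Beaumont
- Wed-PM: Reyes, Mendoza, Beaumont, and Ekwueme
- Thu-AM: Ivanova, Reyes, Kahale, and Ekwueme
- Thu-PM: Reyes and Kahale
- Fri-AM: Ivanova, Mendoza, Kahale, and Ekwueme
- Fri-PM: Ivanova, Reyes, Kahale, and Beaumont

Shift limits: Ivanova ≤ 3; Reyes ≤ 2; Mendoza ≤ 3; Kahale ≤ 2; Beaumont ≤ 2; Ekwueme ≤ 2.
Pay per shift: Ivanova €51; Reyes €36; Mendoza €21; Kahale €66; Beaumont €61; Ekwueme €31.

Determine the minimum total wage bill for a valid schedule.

€604

Tue-PM can only be covered by Mendoza and Kahale, so that assignment is forced.
Picking the cheapest available barista for each shift independently would cost €434, but that ignores the shift limits.
An optimal schedule: Mon-AM→Mendoza+Kahale, Mon-PM→Mendoza+Beaumont, Tue-AM→Beaumont+Ekwueme, Tue-PM→Mendoza+Kahale, Wed-AM→Ivanova, Wed-PM→Reyes, Thu-AM→Ivanova, Thu-PM→Reyes, Fri-AM→Ekwueme, Fri-PM→Ivanova.
Total: 21 + 66 + 21 + 61 + 61 + 31 + 21 + 66 + 51 + 36 + 51 + 36 + 31 + 51 = €604.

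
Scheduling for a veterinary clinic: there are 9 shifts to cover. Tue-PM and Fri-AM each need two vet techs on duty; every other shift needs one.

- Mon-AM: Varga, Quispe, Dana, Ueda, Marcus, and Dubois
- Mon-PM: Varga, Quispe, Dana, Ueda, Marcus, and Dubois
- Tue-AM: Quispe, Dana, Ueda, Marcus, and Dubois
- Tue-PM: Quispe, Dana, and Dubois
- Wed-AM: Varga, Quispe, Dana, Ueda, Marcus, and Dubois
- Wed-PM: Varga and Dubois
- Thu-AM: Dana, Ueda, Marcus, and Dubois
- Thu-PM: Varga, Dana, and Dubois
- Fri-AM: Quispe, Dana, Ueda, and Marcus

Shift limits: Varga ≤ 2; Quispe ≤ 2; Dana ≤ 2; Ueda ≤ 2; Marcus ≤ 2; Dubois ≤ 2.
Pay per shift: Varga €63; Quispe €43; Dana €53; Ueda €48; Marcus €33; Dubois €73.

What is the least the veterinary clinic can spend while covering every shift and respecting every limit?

Picking the cheapest available vet tech for each shift independently would cost €453, but that ignores the shift limits.
An optimal schedule: Mon-AM→Ueda, Mon-PM→Marcus, Tue-AM→Quispe, Tue-PM→Quispe+Dana, Wed-AM→Dubois, Wed-PM→Varga, Thu-AM→Dana, Thu-PM→Varga, Fri-AM→Ueda+Marcus.
Total: 48 + 33 + 43 + 43 + 53 + 73 + 63 + 53 + 63 + 48 + 33 = €553.

€553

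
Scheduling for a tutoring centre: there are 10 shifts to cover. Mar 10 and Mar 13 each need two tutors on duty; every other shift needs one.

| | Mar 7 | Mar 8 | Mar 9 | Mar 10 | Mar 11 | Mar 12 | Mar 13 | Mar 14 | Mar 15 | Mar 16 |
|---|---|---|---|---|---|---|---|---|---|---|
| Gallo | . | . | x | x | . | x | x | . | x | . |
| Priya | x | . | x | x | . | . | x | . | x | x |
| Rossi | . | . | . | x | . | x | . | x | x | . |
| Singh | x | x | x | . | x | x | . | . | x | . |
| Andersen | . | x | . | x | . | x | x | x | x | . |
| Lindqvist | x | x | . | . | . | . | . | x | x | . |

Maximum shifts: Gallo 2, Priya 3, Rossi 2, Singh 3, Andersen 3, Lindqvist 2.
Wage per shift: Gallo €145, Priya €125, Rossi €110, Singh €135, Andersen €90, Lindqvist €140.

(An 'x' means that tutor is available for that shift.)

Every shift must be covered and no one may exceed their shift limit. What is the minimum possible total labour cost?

€1410

Mar 11 can only be covered by Singh, so that assignment is forced.
Mar 16 can only be covered by Priya, so that assignment is forced.
Picking the cheapest available tutor for each shift independently would cost €1285, but that ignores the shift limits.
An optimal schedule: Mar 7→Priya, Mar 8→Andersen, Mar 9→Singh, Mar 10→Andersen+Rossi, Mar 11→Singh, Mar 12→Singh, Mar 13→Andersen+Priya, Mar 14→Rossi, Mar 15→Lindqvist, Mar 16→Priya.
Total: 125 + 90 + 135 + 90 + 110 + 135 + 135 + 90 + 125 + 110 + 140 + 125 = €1410.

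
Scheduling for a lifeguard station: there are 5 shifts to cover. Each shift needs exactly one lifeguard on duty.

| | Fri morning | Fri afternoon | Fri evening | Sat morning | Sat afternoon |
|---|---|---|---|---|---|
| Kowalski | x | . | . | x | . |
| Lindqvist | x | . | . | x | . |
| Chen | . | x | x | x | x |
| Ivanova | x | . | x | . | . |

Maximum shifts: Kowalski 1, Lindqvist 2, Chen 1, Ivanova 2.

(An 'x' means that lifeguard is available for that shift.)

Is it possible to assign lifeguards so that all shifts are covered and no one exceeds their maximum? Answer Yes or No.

Total capacity is 6 and 5 slots are needed, so capacity alone doesn't rule it out.
Shifts {Fri afternoon, Sat afternoon} need 2 worker-slots in total, but the lifeguards available for any of those shifts (Chen) can supply at most 1 among them. So no valid schedule exists.

No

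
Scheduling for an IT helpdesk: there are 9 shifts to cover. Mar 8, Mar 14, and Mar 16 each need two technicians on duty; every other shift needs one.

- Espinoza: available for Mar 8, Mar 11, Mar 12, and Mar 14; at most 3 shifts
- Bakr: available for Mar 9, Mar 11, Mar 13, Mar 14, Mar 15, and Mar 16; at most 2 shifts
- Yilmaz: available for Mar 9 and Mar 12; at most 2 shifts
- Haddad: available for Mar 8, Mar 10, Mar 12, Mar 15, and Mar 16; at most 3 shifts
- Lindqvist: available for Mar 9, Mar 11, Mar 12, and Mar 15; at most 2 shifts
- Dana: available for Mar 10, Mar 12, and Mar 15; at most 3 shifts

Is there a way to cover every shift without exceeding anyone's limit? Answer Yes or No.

No

Total capacity is 15 and 12 slots are needed, so capacity alone doesn't rule it out.
Shifts {Mar 13, Mar 14, Mar 16} need 5 worker-slots in total, but the technicians available for any of those shifts (Espinoza, Bakr, and Haddad) can supply at most 4 among them. So no valid schedule exists.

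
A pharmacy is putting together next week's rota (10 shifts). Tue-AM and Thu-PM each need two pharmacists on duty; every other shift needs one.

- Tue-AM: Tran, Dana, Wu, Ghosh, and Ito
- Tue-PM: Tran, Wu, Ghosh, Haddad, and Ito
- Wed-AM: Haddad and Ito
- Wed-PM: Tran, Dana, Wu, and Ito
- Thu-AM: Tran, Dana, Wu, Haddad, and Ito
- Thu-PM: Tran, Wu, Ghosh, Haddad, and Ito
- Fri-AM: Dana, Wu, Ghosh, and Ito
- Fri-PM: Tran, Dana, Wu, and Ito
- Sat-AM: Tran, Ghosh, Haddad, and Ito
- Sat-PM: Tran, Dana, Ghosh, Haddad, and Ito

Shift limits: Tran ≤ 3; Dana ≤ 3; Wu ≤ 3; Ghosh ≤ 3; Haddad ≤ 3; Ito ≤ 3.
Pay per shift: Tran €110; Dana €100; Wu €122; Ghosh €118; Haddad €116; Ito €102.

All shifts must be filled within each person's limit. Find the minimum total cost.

Picking the cheapest available pharmacist for each shift independently would cost €1220, but that ignores the shift limits.
An optimal schedule: Tue-AM→Ito+Tran, Tue-PM→Tran, Wed-AM→Ito, Wed-PM→Dana, Thu-AM→Haddad, Thu-PM→Tran+Haddad, Fri-AM→Dana, Fri-PM→Dana, Sat-AM→Ito, Sat-PM→Haddad.
Total: 102 + 110 + 110 + 102 + 100 + 116 + 110 + 116 + 100 + 100 + 102 + 116 = €1284.

€1284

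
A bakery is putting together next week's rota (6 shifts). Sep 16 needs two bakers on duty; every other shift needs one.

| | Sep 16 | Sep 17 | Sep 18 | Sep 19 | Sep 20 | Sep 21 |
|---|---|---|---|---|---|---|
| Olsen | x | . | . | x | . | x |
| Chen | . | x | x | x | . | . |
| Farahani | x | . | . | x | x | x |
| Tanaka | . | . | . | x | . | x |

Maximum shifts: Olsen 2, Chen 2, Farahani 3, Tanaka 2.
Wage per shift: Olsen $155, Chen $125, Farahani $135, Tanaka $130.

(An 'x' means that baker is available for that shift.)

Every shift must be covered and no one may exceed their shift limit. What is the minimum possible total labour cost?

Sep 16 can only be covered by Olsen and Farahani, so that assignment is forced.
Sep 17 can only be covered by Chen, so that assignment is forced.
Sep 18 can only be covered by Chen, so that assignment is forced.
Picking the cheapest available baker for each shift independently would cost $930, but that ignores the shift limits.
An optimal schedule: Sep 16→Farahani+Olsen, Sep 17→Chen, Sep 18→Chen, Sep 19→Tanaka, Sep 20→Farahani, Sep 21→Tanaka.
Total: 135 + 155 + 125 + 125 + 130 + 135 + 130 = $935.

$935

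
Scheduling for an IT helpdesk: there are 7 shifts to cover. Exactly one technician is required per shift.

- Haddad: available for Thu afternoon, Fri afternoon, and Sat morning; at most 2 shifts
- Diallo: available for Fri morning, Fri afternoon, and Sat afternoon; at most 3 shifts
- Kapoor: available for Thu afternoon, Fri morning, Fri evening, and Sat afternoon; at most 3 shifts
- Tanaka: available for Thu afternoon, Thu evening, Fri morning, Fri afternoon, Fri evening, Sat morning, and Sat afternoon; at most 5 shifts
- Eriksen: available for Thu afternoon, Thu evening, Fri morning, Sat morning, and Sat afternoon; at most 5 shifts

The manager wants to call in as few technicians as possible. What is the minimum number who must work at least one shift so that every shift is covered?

2

7 slots to fill and no one can take more than 5, so at least ⌈7/5⌉ = 2 technicians are needed.
Haddad and Tanaka alone can cover everything: Thu afternoon→Haddad, Thu evening→Tanaka, Fri morning→Tanaka, Fri afternoon→Haddad, Fri evening→Tanaka, Sat morning→Tanaka, Sat afternoon→Tanaka.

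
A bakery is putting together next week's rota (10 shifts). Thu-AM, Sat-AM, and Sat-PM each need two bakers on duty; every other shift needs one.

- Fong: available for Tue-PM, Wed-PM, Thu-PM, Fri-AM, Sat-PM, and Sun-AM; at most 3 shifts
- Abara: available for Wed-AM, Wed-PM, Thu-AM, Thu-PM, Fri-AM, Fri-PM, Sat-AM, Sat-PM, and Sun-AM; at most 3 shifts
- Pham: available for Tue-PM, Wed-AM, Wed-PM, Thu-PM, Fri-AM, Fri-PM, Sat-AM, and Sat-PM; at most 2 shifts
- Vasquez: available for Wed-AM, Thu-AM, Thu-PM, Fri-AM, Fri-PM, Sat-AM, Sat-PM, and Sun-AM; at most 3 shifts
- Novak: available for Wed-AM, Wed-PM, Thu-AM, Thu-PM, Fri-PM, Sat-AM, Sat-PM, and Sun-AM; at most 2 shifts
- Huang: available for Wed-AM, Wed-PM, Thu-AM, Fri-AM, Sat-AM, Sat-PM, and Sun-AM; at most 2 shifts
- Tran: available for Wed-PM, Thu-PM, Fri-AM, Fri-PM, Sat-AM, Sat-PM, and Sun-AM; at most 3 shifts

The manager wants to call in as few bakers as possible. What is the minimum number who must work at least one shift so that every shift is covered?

13 slots to fill and no one can take more than 3, so at least ⌈13/3⌉ = 5 bakers are needed.
Fong, Abara, Pham, Vasquez, and Novak alone can cover everything: Tue-PM→Fong, Wed-AM→Abara, Wed-PM→Fong, Thu-AM→Abara+Vasquez, Thu-PM→Pham, Fri-AM→Fong, Fri-PM→Abara, Sat-AM→Pham+Novak, Sat-PM→Vasquez+Novak, Sun-AM→Vasquez.

5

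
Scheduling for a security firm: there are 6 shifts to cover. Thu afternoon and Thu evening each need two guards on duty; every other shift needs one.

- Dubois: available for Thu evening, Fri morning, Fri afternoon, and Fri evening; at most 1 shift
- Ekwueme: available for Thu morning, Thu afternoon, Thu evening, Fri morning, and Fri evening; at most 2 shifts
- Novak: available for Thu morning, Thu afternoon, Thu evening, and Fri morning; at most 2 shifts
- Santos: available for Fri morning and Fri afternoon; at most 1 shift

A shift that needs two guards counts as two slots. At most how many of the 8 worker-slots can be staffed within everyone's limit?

6

Total capacity across all guards is 1+2+2+1 = 6, and 8 slots are needed, so at most 6 can be filled.
An assignment achieving 6: Thu morning→Ekwueme, Thu afternoon→Ekwueme+Novak, Thu evening→Novak, Fri morning→Santos, Fri afternoon→Dubois.
Loads: Dubois 1/1, Ekwueme 2/2, Novak 2/2, Santos 1/1.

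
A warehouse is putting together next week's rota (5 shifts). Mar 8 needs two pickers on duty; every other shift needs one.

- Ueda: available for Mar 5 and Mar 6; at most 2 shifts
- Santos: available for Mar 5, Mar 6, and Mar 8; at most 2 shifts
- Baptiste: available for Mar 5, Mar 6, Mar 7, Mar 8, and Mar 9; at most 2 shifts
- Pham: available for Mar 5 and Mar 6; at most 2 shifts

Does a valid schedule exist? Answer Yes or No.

No

Total capacity is 8 and 6 slots are needed, so capacity alone doesn't rule it out.
Shifts {Mar 7, Mar 8, Mar 9} need 4 worker-slots in total, but the pickers available for any of those shifts (Santos and Baptiste) can supply at most 3 among them. So no valid schedule exists.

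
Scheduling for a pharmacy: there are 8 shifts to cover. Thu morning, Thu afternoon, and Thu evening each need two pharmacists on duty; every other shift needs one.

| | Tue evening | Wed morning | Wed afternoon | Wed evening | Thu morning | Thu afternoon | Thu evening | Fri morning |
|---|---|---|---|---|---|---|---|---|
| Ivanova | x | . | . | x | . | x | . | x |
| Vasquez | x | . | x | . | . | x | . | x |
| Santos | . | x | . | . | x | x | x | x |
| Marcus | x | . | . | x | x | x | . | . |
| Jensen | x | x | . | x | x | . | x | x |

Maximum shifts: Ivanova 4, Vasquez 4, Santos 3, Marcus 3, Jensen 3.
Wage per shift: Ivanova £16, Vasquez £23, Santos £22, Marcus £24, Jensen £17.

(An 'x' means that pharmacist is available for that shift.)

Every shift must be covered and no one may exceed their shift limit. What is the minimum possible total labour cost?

£204

Wed afternoon can only be covered by Vasquez, so that assignment is forced.
Thu evening can only be covered by Santos and Jensen, so that assignment is forced.
Picking the cheapest available pharmacist for each shift independently would cost £204, and that bound is achievable.
An optimal schedule: Tue evening→Ivanova, Wed morning→Jensen, Wed afternoon→Vasquez, Wed evening→Ivanova, Thu morning→Jensen+Santos, Thu afternoon→Ivanova+Santos, Thu evening→Jensen+Santos, Fri morning→Ivanova.
Total: 16 + 17 + 23 + 16 + 17 + 22 + 16 + 22 + 17 + 22 + 16 = £204.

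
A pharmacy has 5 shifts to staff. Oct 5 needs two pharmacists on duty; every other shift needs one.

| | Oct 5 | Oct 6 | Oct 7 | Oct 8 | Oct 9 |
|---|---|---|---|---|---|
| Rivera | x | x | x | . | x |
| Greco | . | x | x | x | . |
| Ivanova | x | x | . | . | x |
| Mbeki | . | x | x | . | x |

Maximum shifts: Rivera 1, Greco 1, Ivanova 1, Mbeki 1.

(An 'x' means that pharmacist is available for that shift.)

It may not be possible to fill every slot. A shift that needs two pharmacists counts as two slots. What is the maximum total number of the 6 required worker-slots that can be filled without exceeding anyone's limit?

Total capacity across all pharmacists is 1+1+1+1 = 4, and 6 slots are needed, so at most 4 can be filled.
An assignment achieving 4: Oct 5→Rivera+Ivanova, Oct 7→Mbeki, Oct 8→Greco.
Loads: Rivera 1/1, Greco 1/1, Ivanova 1/1, Mbeki 1/1.

4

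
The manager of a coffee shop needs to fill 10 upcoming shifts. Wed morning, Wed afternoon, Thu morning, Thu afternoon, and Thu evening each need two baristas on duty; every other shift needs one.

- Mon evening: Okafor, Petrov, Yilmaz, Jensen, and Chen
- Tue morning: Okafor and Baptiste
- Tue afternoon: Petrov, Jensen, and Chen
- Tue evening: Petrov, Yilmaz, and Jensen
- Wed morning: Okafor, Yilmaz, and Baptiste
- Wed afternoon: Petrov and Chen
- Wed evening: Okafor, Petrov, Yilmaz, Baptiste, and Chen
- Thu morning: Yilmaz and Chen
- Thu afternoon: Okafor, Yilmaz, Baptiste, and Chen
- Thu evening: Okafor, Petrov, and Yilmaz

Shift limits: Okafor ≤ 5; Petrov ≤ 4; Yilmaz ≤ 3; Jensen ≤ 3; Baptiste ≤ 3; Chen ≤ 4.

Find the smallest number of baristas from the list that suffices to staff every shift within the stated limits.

15 slots to fill and no one can take more than 5, so at least ⌈15/5⌉ = 3 baristas are needed.
Any 3 baristas together have capacity at most 5+4+4 = 13 < 15 slots, so 3 can never suffice.
Okafor, Petrov, Yilmaz, and Chen alone can cover everything: Mon evening→Okafor, Tue morning→Okafor, Tue afternoon→Petrov, Tue evening→Petrov, Wed morning→Okafor+Yilmaz, Wed afternoon→Petrov+Chen, Wed evening→Chen, Thu morning→Yilmaz+Chen, Thu afternoon→Okafor+Yilmaz, Thu evening→Okafor+Petrov.

4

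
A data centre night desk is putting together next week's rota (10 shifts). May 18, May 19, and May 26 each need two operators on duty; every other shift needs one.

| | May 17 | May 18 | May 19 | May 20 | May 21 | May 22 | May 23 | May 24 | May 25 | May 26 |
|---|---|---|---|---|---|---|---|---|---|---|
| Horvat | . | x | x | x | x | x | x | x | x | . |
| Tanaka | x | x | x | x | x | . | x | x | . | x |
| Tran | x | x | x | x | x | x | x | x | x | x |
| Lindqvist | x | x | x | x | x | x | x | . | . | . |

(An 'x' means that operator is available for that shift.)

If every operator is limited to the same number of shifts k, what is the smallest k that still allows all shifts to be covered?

4

With 4 operators and 13 worker-slots to fill, someone must work at least ⌈13/4⌉ = 4 shifts, so k ≥ 4.
k = 4 works: May 17→Tanaka, May 18→Tran+Lindqvist, May 19→Tran+Lindqvist, May 20→Horvat, May 21→Tanaka, May 22→Horvat, May 23→Tanaka, May 24→Horvat, May 25→Horvat, May 26→Tanaka+Tran.
Loads: Horvat 4, Tanaka 4, Tran 3, Lindqvist 2 — all ≤ 4.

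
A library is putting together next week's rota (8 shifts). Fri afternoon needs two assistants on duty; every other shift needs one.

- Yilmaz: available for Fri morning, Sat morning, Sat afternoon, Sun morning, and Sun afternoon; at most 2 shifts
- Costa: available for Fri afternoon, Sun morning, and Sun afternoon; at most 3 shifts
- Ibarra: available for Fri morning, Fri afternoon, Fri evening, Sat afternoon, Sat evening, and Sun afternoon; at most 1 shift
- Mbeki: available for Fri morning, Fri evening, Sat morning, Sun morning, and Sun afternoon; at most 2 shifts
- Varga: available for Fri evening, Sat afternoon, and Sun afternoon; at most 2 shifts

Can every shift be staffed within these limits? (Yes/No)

Total capacity is 10 and 9 slots are needed, so capacity alone doesn't rule it out.
Shifts {Fri afternoon, Sat evening} need 3 worker-slots in total, but the assistants available for any of those shifts (Costa and Ibarra) can supply at most 2 among them. So no valid schedule exists.

No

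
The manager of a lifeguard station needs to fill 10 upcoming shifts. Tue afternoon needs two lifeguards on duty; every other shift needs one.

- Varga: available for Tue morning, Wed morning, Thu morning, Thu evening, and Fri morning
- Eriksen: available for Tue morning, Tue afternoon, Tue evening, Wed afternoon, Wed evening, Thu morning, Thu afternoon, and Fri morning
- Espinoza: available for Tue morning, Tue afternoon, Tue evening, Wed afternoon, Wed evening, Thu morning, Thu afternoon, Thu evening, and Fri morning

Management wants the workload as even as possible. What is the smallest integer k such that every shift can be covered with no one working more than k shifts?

4

With 3 lifeguards and 11 worker-slots to fill, someone must work at least ⌈11/3⌉ = 4 shifts, so k ≥ 4.
k = 4 works: Tue morning→Varga, Tue afternoon→Eriksen+Espinoza, Tue evening→Eriksen, Wed morning→Varga, Wed afternoon→Eriksen, Wed evening→Eriksen, Thu morning→Varga, Thu afternoon→Espinoza, Thu evening→Varga, Fri morning→Espinoza.
Loads: Varga 4, Eriksen 4, Espinoza 3 — all ≤ 4.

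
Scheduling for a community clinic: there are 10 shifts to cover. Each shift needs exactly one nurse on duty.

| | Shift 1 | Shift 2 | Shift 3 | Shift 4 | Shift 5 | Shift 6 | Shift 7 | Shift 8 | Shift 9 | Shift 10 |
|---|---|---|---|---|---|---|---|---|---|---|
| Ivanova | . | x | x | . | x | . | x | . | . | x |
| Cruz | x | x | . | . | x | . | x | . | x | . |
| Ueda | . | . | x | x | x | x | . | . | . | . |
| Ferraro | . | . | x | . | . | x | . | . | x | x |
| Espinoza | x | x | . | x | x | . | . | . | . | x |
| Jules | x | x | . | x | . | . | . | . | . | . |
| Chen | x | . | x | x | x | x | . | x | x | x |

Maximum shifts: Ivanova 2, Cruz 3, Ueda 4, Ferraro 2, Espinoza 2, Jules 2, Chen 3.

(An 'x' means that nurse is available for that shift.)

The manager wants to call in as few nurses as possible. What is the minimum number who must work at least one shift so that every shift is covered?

3

10 slots to fill and no one can take more than 4, so at least ⌈10/4⌉ = 3 nurses are needed.
Cruz, Ueda, and Chen alone can cover everything: Shift 1→Cruz, Shift 2→Cruz, Shift 3→Ueda, Shift 4→Ueda, Shift 5→Ueda, Shift 6→Ueda, Shift 7→Cruz, Shift 8→Chen, Shift 9→Chen, Shift 10→Chen.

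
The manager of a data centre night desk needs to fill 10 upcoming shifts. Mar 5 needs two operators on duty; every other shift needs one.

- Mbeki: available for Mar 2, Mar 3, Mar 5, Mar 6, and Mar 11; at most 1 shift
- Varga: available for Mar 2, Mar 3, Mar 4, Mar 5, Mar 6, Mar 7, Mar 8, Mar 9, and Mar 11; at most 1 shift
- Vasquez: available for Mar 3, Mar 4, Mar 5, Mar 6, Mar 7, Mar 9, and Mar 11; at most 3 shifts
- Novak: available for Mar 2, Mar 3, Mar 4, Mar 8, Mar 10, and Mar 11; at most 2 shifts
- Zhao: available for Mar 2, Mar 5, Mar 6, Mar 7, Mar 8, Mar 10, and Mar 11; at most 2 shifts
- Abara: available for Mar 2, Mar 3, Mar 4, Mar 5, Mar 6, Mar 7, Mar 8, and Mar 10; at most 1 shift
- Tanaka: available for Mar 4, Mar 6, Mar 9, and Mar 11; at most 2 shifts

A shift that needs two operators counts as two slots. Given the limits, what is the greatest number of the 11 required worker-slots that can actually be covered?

11

Total capacity across all operators is 1+1+3+2+2+1+2 = 12, and 11 slots are needed, so at most 11 can be filled.
An assignment achieving 11: Mar 2→Mbeki, Mar 3→Vasquez, Mar 4→Vasquez, Mar 5→Zhao+Abara, Mar 6→Zhao, Mar 7→Vasquez, Mar 8→Novak, Mar 9→Varga, Mar 10→Novak, Mar 11→Tanaka.
Loads: Mbeki 1/1, Varga 1/1, Vasquez 3/3, Novak 2/2, Zhao 2/2, Abara 1/1, Tanaka 1/2.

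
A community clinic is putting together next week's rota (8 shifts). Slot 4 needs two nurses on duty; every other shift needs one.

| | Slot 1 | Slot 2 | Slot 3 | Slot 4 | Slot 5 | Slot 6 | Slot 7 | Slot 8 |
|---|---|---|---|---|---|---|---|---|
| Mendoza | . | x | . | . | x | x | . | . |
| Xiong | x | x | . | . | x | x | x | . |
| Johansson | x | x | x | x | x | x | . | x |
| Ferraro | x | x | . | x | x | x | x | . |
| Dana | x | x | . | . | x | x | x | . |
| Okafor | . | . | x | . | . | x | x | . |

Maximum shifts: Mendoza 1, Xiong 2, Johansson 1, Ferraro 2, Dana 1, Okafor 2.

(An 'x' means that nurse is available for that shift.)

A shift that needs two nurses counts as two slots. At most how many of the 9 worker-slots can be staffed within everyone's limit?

8

Total capacity across all nurses is 1+2+1+2+1+2 = 9, and 9 slots are needed, so at most 9 can be filled.
Shifts {Slot 4, Slot 8} need 3 slots but only Johansson and Ferraro are available for them, supplying at most 2 — so at least 1 slot must go unfilled.
An assignment achieving 8: Slot 1→Xiong, Slot 2→Mendoza, Slot 3→Okafor, Slot 4→Ferraro, Slot 5→Ferraro, Slot 6→Dana, Slot 7→Xiong, Slot 8→Johansson.
Loads: Mendoza 1/1, Xiong 2/2, Johansson 1/1, Ferraro 2/2, Dana 1/1, Okafor 1/2.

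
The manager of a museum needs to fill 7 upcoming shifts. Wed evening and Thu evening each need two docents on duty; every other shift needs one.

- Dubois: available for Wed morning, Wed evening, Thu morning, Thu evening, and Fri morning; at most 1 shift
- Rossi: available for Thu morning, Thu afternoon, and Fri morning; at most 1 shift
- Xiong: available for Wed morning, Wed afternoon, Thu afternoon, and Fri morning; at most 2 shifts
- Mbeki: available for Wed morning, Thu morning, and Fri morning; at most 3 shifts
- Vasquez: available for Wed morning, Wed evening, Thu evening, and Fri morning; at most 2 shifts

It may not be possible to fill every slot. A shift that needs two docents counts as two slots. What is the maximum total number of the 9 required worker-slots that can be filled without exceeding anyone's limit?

8

Total capacity across all docents is 1+1+2+3+2 = 9, and 9 slots are needed, so at most 9 can be filled.
Shifts {Wed evening, Thu evening} need 4 slots but only Dubois and Vasquez are available for them, supplying at most 3 — so at least 1 slot must go unfilled.
An assignment achieving 8: Wed morning→Xiong, Wed afternoon→Xiong, Wed evening→Dubois+Vasquez, Thu morning→Mbeki, Thu afternoon→Rossi, Thu evening→Vasquez, Fri morning→Mbeki.
Loads: Dubois 1/1, Rossi 1/1, Xiong 2/2, Mbeki 2/3, Vasquez 2/2.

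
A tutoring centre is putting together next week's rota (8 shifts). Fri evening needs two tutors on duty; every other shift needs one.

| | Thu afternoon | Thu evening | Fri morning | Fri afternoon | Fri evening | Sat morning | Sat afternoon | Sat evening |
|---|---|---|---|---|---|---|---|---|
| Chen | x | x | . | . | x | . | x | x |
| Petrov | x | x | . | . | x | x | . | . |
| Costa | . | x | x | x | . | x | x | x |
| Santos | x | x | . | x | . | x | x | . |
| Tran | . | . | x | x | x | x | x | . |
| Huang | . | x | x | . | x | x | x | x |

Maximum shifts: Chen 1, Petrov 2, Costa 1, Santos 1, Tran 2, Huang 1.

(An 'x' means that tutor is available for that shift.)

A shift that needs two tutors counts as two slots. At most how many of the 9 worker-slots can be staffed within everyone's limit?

8

Total capacity across all tutors is 1+2+1+1+2+1 = 8, and 9 slots are needed, so at most 8 can be filled.
An assignment achieving 8: Thu afternoon→Chen, Thu evening→Petrov, Fri morning→Costa, Fri afternoon→Santos, Fri evening→Petrov+Tran, Sat morning→Tran, Sat evening→Huang.
Loads: Chen 1/1, Petrov 2/2, Costa 1/1, Santos 1/1, Tran 2/2, Huang 1/1.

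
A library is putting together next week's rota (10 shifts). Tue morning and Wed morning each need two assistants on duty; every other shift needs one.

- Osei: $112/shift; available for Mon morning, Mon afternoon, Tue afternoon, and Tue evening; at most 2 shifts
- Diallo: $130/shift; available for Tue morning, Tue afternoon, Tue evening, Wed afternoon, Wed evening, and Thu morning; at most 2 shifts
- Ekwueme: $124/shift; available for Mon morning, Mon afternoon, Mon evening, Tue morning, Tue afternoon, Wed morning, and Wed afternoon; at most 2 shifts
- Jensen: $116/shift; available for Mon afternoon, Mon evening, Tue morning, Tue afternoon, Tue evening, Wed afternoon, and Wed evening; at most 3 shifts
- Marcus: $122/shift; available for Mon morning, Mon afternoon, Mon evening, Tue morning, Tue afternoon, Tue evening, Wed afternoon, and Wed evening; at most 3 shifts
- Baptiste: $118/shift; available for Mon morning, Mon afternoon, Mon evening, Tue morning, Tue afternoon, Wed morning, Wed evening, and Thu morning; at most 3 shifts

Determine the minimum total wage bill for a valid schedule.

$1416

Wed morning can only be covered by Ekwueme and Baptiste, so that assignment is forced.
Picking the cheapest available assistant for each shift independently would cost $1390, but that ignores the shift limits.
An optimal schedule: Mon morning→Osei, Mon afternoon→Marcus, Mon evening→Jensen, Tue morning→Baptiste+Marcus, Tue afternoon→Marcus, Tue evening→Osei, Wed morning→Baptiste+Ekwueme, Wed afternoon→Jensen, Wed evening→Jensen, Thu morning→Baptiste.
Total: 112 + 122 + 116 + 118 + 122 + 122 + 112 + 118 + 124 + 116 + 116 + 118 = $1416.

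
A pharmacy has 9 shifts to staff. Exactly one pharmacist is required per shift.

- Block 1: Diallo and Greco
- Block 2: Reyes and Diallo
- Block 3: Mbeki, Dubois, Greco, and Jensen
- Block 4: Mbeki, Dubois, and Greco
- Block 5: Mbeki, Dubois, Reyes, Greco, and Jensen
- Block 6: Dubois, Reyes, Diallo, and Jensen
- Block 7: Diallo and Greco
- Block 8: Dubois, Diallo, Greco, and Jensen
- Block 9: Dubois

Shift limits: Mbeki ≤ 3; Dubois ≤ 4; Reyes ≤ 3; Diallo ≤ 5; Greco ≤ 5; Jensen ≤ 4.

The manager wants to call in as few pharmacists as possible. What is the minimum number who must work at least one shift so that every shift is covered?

2

9 slots to fill and no one can take more than 5, so at least ⌈9/5⌉ = 2 pharmacists are needed.
Dubois and Diallo alone can cover everything: Block 1→Diallo, Block 2→Diallo, Block 3→Dubois, Block 4→Dubois, Block 5→Dubois, Block 6→Diallo, Block 7→Diallo, Block 8→Diallo, Block 9→Dubois.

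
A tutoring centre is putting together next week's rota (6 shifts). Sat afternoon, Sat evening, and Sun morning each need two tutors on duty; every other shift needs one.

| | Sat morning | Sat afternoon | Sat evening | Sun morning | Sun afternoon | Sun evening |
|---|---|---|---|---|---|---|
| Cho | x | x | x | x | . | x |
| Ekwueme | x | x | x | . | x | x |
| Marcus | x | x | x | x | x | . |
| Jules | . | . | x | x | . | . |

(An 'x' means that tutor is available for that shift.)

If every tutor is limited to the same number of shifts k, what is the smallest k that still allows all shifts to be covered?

3

With 4 tutors and 9 worker-slots to fill, someone must work at least ⌈9/4⌉ = 3 shifts, so k ≥ 3.
k = 3 works: Sat morning→Cho, Sat afternoon→Cho+Ekwueme, Sat evening→Ekwueme+Marcus, Sun morning→Marcus+Jules, Sun afternoon→Ekwueme, Sun evening→Cho.
Loads: Cho 3, Ekwueme 3, Marcus 2, Jules 1 — all ≤ 3.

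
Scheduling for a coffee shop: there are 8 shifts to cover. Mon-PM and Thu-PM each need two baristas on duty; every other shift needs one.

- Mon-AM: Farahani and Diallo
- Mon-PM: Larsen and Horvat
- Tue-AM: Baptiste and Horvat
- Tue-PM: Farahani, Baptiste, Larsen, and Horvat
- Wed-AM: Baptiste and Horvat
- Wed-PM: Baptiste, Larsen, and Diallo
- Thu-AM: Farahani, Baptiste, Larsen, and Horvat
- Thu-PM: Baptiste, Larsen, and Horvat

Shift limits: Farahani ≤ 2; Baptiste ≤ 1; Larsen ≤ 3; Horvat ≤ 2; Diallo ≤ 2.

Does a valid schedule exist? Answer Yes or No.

No

Total capacity is 10 and 10 slots are needed, so capacity alone doesn't rule it out.
Shifts {Mon-PM, Tue-AM, Wed-AM, Thu-PM} need 6 worker-slots in total, but the baristas available for any of those shifts (Baptiste, Larsen, and Horvat) can supply at most 5 among them. So no valid schedule exists.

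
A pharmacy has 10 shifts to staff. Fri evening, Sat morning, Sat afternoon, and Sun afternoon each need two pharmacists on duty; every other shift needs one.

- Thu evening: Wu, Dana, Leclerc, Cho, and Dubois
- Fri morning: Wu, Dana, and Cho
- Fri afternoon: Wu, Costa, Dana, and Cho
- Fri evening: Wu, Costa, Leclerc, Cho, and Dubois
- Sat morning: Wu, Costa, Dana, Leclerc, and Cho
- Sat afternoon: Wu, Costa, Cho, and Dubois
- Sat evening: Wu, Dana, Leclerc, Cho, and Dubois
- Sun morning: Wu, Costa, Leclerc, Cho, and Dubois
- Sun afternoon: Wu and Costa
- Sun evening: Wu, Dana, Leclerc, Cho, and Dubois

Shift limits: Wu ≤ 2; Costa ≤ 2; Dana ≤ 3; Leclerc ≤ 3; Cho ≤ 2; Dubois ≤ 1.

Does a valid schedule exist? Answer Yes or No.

No

Total capacity is 2+2+3+3+2+1 = 13 but 14 worker-slots are needed — infeasible.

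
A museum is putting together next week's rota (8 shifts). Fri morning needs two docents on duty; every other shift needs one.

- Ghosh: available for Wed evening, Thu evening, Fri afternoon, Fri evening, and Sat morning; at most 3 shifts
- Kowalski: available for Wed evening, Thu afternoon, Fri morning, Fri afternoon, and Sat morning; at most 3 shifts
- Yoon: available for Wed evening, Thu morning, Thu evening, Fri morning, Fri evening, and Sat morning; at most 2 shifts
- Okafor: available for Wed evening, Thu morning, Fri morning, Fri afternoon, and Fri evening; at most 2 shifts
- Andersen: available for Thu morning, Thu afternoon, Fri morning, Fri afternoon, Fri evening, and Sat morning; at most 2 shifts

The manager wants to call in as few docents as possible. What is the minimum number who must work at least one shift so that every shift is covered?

4

9 slots to fill and no one can take more than 3, so at least ⌈9/3⌉ = 3 docents are needed.
Any 3 docents together have capacity at most 3+3+2 = 8 < 9 slots, so 3 can never suffice.
Ghosh, Kowalski, Yoon, and Okafor alone can cover everything: Wed evening→Okafor, Thu morning→Yoon, Thu afternoon→Kowalski, Thu evening→Ghosh, Fri morning→Kowalski+Yoon, Fri afternoon→Ghosh, Fri evening→Ghosh, Sat morning→Kowalski.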